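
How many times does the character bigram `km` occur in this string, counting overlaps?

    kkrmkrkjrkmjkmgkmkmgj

Sliding a length-2 window over the 21 characters (20 positions):
  position 10–11: km
  position 13–14: km
  position 16–17: km
  position 18–19: km

4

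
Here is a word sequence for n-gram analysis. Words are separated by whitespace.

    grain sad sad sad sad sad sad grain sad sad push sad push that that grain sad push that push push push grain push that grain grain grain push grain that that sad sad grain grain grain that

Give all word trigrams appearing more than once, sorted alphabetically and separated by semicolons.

grain grain grain; grain sad sad; sad push that; sad sad grain; sad sad sad

Trigram counts meeting the condition (more than once):
  grain grain grain: 2
  grain sad sad: 2
  sad push that: 2
  sad sad grain: 2
  sad sad sad: 4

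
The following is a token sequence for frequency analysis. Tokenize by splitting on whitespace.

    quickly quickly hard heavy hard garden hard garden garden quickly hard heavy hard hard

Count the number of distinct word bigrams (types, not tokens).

14 tokens → 13 bigram windows in total.
Repeated bigrams (each contributes count−1 duplicates):
  hard garden: 2
  hard heavy: 2
  heavy hard: 2
  quickly hard: 2
4 duplicate windows → 13 − 4 = 9 distinct.

9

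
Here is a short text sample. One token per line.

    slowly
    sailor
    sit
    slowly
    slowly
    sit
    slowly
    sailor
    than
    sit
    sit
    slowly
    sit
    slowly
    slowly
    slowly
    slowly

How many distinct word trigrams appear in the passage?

17 tokens → 15 trigram windows in total.
Repeated trigrams (each contributes count−1 duplicates):
  sit slowly slowly: 2
  slowly sit slowly: 2
  slowly slowly slowly: 2
3 duplicate windows → 15 − 3 = 12 distinct.

12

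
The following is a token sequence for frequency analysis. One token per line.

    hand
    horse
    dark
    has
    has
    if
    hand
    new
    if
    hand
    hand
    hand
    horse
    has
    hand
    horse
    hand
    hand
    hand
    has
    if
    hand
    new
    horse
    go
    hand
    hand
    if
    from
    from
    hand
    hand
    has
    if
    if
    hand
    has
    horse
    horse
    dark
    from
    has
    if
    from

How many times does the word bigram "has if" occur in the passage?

4

Scanning the 43 overlapping bigram windows for "has if":
  position 5–6: has if
  position 20–21: has if
  position 33–34: has if
  position 42–43: has if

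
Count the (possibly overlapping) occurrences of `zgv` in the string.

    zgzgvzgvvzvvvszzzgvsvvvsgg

3

Sliding a length-3 window over the 26 characters (24 positions):
  position 3–5: zgv
  position 6–8: zgv
  position 17–19: zgv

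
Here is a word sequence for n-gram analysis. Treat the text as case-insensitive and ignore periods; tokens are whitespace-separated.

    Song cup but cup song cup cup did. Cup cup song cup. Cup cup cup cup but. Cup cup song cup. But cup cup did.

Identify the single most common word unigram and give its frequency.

"cup", 16 times

Unigram frequencies (highest first):
  cup: 16
  song: 4
  but: 3
  did: 2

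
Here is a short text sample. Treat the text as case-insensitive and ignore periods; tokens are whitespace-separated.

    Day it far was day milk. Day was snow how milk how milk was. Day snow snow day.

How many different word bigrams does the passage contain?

15

18 tokens → 17 bigram windows in total.
Repeated bigrams (each contributes count−1 duplicates):
  how milk: 2
  was day: 2
2 duplicate windows → 17 − 2 = 15 distinct.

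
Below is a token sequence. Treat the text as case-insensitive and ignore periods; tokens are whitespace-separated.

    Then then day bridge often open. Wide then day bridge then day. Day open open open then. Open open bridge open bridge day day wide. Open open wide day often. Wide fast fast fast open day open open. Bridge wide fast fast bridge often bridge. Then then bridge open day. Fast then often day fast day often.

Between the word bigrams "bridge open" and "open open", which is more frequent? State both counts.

"bridge open": 2 occurrences
"open open": 5 occurrences

"open open" (5 vs 2)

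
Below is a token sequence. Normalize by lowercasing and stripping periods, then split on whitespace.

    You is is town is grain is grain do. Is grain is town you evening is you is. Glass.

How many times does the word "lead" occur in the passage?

Scanning the 19 tokens for "lead":
  (none found)

0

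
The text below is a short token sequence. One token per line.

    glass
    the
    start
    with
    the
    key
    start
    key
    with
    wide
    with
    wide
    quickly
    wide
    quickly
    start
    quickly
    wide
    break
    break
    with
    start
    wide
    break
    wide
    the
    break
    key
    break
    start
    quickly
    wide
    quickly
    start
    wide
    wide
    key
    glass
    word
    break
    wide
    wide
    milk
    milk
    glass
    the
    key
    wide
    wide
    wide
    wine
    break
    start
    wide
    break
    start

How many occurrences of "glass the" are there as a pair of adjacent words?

Scanning the 55 overlapping bigram windows for "glass the":
  position 1–2: glass the
  position 45–46: glass the

2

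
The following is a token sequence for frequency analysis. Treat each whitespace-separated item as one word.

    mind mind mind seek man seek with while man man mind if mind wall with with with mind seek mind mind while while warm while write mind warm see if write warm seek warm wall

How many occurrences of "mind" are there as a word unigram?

Scanning the 35 tokens for "mind":
  position 1: mind
  position 2: mind
  position 3: mind
  position 11: mind
  position 13: mind
  position 18: mind
  position 20: mind
  position 21: mind
  position 27: mind

9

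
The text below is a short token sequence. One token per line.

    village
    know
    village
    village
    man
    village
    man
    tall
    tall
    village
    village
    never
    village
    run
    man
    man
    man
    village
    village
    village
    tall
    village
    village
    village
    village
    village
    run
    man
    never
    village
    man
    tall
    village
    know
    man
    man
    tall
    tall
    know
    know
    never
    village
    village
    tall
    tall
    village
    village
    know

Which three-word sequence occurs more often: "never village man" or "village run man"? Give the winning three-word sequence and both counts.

"village run man" (2 vs 1)

"never village man": 1 occurrence
"village run man": 2 occurrences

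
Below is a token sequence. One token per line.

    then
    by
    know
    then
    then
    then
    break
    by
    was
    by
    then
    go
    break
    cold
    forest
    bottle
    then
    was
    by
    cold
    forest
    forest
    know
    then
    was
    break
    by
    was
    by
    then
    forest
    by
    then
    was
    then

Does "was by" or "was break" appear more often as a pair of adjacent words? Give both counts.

"was by": 3 occurrences
"was break": 1 occurrence

"was by" (3 vs 1)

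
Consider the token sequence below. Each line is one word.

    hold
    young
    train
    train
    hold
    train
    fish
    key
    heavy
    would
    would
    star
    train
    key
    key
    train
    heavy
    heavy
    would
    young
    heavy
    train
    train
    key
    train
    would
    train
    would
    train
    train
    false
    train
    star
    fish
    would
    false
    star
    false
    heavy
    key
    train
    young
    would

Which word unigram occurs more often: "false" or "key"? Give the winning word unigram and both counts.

"key" (5 vs 3)

"false": 3 occurrences
"key": 5 occurrences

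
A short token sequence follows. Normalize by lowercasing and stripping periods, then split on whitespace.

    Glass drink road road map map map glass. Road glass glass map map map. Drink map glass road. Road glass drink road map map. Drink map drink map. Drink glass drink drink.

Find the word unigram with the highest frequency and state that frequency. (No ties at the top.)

Unigram frequencies (highest first):
  map: 11
  drink: 8
  glass: 7
  road: 6

"map", 11 times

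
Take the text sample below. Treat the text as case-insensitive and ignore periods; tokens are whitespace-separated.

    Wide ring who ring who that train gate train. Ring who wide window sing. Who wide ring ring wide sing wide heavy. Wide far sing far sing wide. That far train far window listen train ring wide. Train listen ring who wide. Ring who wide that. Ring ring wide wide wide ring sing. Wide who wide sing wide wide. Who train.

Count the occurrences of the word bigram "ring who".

5

Scanning the 60 overlapping bigram windows for "ring who":
  position 2–3: ring who
  position 4–5: ring who
  position 10–11: ring who
  position 40–41: ring who
  position 43–44: ring who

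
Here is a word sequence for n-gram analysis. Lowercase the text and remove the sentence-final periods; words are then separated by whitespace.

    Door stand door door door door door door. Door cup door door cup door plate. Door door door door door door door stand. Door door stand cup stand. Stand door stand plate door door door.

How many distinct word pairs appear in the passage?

11

35 tokens → 34 bigram windows in total.
Repeated bigrams (each contributes count−1 duplicates):
  door door: 16
  door stand: 4
  stand door: 3
  cup door: 2
  door cup: 2
  plate door: 2
23 duplicate windows → 34 − 23 = 11 distinct.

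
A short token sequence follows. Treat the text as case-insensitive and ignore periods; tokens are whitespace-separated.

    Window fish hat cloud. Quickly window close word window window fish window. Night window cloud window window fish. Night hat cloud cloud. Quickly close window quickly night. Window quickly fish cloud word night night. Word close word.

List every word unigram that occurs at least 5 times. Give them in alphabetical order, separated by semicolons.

Unigram counts meeting the condition (at least 5 times):
  cloud: 5
  night: 5
  window: 10

cloud; night; window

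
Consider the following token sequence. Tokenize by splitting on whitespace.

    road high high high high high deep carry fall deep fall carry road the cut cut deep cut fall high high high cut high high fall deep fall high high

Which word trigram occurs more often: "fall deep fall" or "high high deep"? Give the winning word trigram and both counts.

"fall deep fall" (2 vs 1)

"fall deep fall": 2 occurrences
"high high deep": 1 occurrence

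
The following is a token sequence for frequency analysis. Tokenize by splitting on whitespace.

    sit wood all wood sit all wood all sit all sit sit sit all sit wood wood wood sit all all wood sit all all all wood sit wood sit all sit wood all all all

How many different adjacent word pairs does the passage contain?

36 tokens → 35 bigram windows in total.
Repeated bigrams (each contributes count−1 duplicates):
  sit all: 6
  all all: 5
  wood sit: 5
  all sit: 4
  all wood: 4
  sit wood: 4
  wood all: 3
  sit sit: 2
  … (1 more repeated)
26 duplicate windows → 35 − 26 = 9 distinct.

9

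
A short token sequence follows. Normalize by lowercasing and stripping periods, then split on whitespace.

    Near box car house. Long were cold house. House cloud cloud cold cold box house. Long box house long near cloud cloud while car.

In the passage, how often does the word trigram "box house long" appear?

2

Scanning the 22 overlapping trigram windows for "box house long":
  position 14–16: box house long
  position 17–19: box house long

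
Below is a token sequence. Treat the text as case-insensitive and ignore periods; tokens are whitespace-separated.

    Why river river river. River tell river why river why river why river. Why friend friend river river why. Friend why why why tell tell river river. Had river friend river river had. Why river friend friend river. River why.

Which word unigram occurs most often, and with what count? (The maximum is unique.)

"river", 18 times

Unigram frequencies (highest first):
  river: 18
  why: 11
  friend: 6
  tell: 3
  had: 2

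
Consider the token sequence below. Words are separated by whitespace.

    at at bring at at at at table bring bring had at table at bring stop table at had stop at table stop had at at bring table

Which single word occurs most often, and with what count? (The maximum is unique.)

"at", 12 times

Unigram frequencies (highest first):
  at: 12
  bring: 5
  table: 5
  had: 3
  stop: 3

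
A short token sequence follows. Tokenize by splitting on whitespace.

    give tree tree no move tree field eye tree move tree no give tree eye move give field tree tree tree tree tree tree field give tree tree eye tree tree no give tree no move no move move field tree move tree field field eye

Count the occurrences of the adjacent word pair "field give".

Scanning the 45 overlapping bigram windows for "field give":
  position 25–26: field give

1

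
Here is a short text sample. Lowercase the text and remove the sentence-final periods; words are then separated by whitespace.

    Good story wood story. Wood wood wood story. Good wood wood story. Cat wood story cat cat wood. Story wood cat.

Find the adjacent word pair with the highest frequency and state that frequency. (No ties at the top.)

Bigram frequencies (highest first):
  wood story: 5
  story wood: 3
  wood wood: 3
  story cat: 2
  cat wood: 2
  good story: 1
  … (4 more, each ≤ 1)

"wood story", 5 times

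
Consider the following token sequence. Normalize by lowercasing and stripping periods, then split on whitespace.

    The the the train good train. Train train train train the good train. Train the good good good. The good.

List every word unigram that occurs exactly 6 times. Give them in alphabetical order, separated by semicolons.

good; the

Unigram counts meeting the condition (exactly 6 times):
  good: 6
  the: 6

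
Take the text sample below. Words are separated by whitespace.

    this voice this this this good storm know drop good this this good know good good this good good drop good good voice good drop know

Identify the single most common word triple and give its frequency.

Trigram frequencies (highest first):
  this this good: 2
  this voice this: 1
  voice this this: 1
  this this this: 1
  this good storm: 1
  good storm know: 1
  … (17 more, each ≤ 1)

"this this good", 2 times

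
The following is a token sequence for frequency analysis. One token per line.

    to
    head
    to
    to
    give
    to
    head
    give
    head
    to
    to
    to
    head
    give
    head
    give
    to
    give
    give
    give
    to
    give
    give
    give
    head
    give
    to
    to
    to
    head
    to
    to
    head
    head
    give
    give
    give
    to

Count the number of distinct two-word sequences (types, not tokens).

38 tokens → 37 bigram windows in total.
Repeated bigrams (each contributes count−1 duplicates):
  give give: 6
  to to: 6
  give to: 5
  head give: 5
  to head: 5
  give head: 3
  head to: 3
  to give: 3
28 duplicate windows → 37 − 28 = 9 distinct.

9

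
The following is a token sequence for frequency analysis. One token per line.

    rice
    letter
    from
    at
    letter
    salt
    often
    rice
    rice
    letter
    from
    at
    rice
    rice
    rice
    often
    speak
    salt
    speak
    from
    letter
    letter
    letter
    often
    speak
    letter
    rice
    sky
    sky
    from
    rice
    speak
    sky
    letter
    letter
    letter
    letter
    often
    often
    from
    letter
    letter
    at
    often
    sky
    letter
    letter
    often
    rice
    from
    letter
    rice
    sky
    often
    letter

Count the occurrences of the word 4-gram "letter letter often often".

Scanning the 52 overlapping 4-gram windows for "letter letter often often":
  position 36–39: letter letter often often

1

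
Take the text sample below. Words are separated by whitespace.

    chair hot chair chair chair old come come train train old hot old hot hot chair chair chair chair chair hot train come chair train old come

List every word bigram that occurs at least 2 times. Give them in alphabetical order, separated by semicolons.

Bigram counts meeting the condition (at least 2 times):
  chair chair: 6
  chair hot: 2
  hot chair: 2
  old come: 2
  old hot: 2
  train old: 2

chair chair; chair hot; hot chair; old come; old hot; train old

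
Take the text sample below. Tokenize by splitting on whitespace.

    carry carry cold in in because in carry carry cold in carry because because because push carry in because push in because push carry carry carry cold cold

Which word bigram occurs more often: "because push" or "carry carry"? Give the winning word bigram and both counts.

"carry carry" (4 vs 3)

"because push": 3 occurrences
"carry carry": 4 occurrences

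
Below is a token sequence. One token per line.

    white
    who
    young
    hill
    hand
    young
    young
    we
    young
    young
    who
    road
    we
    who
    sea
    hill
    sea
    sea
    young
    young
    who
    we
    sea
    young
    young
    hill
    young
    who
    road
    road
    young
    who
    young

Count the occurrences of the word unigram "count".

0

Scanning the 33 tokens for "count":
  (none found)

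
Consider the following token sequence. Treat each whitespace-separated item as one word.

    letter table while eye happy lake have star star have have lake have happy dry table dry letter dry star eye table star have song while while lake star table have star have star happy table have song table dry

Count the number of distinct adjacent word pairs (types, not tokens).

31

40 tokens → 39 bigram windows in total.
Repeated bigrams (each contributes count−1 duplicates):
  have star: 3
  star have: 3
  have song: 2
  lake have: 2
  table dry: 2
  table have: 2
8 duplicate windows → 39 − 8 = 31 distinct.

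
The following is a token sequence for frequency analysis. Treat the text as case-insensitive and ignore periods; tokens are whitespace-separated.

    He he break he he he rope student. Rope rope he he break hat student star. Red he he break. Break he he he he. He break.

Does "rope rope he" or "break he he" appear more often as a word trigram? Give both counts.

"rope rope he": 1 occurrence
"break he he": 2 occurrences

"break he he" (2 vs 1)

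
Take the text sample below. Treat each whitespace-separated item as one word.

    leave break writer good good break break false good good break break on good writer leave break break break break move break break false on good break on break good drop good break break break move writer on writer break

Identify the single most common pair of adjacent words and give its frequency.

Bigram frequencies (highest first):
  break break: 8
  good break: 4
  leave break: 2
  good good: 2
  break false: 2
  break on: 2
  … (17 more, each ≤ 2)

"break break", 8 times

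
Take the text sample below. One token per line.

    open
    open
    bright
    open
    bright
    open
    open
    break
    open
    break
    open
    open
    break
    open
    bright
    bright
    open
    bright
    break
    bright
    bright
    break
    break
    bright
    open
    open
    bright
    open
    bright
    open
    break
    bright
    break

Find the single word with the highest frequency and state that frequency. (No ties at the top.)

Unigram frequencies (highest first):
  open: 14
  bright: 11
  break: 8

"open", 14 times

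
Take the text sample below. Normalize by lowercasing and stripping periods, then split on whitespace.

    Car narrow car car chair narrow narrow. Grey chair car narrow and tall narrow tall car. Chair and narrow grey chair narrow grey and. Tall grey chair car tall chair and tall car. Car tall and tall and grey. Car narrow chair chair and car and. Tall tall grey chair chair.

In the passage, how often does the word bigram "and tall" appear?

5

Scanning the 50 overlapping bigram windows for "and tall":
  position 12–13: and tall
  position 24–25: and tall
  position 31–32: and tall
  position 36–37: and tall
  position 46–47: and tall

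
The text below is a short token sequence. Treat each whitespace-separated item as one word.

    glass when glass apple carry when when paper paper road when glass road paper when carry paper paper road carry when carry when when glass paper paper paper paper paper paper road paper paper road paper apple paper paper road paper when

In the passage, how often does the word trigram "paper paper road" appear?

Scanning the 40 overlapping trigram windows for "paper paper road":
  position 8–10: paper paper road
  position 17–19: paper paper road
  position 30–32: paper paper road
  position 33–35: paper paper road
  position 38–40: paper paper road

5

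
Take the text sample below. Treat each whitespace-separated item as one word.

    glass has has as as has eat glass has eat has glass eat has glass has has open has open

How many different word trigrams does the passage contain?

16

20 tokens → 18 trigram windows in total.
Repeated trigrams (each contributes count−1 duplicates):
  eat has glass: 2
  glass has has: 2
2 duplicate windows → 18 − 2 = 16 distinct.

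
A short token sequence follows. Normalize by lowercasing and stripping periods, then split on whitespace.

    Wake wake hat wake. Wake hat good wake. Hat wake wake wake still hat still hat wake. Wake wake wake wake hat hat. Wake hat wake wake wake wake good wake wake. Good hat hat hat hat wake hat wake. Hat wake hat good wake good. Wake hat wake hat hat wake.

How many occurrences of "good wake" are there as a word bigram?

Scanning the 51 overlapping bigram windows for "good wake":
  position 7–8: good wake
  position 30–31: good wake
  position 44–45: good wake
  position 46–47: good wake

4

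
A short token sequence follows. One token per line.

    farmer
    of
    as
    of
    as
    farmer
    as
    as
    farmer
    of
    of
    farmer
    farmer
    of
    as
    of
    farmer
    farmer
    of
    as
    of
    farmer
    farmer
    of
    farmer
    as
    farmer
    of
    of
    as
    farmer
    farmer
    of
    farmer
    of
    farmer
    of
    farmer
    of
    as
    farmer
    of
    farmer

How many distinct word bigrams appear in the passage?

9

43 tokens → 42 bigram windows in total.
Repeated bigrams (each contributes count−1 duplicates):
  farmer of: 11
  of farmer: 8
  of as: 6
  as farmer: 5
  farmer farmer: 4
  as of: 3
  farmer as: 2
  of of: 2
33 duplicate windows → 42 − 33 = 9 distinct.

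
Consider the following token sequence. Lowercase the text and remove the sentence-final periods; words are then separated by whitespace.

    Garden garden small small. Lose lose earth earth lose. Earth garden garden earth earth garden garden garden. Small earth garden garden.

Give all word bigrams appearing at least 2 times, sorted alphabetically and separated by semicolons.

earth earth; earth garden; garden garden; garden small; lose earth

Bigram counts meeting the condition (at least 2 times):
  earth earth: 2
  earth garden: 3
  garden garden: 5
  garden small: 2
  lose earth: 2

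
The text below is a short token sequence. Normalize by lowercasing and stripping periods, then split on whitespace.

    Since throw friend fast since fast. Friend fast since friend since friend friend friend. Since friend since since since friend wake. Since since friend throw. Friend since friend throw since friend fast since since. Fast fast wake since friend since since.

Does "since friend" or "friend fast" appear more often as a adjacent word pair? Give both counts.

"since friend": 8 occurrences
"friend fast": 3 occurrences

"since friend" (8 vs 3)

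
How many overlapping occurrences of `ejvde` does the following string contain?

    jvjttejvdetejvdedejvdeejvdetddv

Sliding a length-5 window over the 31 characters (27 positions):
  position 6–10: ejvde
  position 12–16: ejvde
  position 18–22: ejvde
  position 23–27: ejvde

4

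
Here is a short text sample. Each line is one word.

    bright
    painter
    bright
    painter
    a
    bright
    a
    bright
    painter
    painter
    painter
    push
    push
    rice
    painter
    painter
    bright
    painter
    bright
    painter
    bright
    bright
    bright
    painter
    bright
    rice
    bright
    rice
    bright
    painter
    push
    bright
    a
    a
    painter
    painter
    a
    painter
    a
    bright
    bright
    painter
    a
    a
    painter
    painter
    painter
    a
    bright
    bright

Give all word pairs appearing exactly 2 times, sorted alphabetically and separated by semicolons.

a a; bright a; bright rice; painter push; rice bright

Bigram counts meeting the condition (exactly 2 times):
  a a: 2
  bright a: 2
  bright rice: 2
  painter push: 2
  rice bright: 2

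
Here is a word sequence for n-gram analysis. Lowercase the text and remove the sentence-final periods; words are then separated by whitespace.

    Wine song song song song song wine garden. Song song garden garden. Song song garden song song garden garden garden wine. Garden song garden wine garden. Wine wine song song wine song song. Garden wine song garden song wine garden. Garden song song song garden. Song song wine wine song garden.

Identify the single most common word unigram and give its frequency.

"song", 24 times

Unigram frequencies (highest first):
  song: 24
  garden: 16
  wine: 11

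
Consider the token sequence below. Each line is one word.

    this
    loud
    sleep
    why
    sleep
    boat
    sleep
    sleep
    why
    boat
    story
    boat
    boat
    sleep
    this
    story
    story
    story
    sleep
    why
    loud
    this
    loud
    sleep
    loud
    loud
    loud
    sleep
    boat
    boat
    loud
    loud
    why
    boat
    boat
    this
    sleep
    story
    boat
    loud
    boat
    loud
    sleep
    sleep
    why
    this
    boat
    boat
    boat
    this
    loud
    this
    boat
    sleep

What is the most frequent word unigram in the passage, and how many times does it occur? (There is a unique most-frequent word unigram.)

Unigram frequencies (highest first):
  boat: 14
  sleep: 12
  loud: 11
  this: 7
  why: 5
  story: 5

"boat", 14 times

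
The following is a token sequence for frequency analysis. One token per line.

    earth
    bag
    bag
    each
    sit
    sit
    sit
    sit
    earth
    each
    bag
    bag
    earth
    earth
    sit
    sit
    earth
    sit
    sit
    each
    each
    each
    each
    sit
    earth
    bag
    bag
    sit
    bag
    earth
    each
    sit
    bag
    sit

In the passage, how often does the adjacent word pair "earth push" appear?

0

Scanning the 33 overlapping bigram windows for "earth push":
  (none found)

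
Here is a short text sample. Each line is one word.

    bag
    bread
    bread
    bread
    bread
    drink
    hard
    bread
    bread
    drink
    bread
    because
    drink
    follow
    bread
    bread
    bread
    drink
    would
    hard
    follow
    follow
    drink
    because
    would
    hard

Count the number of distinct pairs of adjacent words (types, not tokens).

26 tokens → 25 bigram windows in total.
Repeated bigrams (each contributes count−1 duplicates):
  bread bread: 6
  bread drink: 3
  would hard: 2
8 duplicate windows → 25 − 8 = 17 distinct.

17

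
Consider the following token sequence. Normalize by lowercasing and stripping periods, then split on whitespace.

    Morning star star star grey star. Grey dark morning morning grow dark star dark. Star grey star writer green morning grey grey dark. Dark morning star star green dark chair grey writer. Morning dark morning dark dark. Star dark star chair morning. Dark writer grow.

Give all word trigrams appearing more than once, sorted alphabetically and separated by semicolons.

Trigram counts meeting the condition (more than once):
  dark star dark: 2
  morning star star: 2
  star dark star: 2
  star grey star: 2

dark star dark; morning star star; star dark star; star grey star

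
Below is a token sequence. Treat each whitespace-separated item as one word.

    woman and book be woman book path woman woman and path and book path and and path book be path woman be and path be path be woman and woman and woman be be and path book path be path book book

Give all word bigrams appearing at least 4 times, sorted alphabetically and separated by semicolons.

Bigram counts meeting the condition (at least 4 times):
  and path: 4
  woman and: 4

and path; woman and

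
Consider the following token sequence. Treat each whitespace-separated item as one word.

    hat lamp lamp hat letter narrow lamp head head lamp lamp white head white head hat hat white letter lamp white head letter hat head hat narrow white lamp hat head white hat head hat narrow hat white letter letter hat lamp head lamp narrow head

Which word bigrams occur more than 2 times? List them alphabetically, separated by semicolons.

Bigram counts meeting the condition (more than 2 times):
  hat head: 3
  head hat: 3
  white head: 3

hat head; head hat; white head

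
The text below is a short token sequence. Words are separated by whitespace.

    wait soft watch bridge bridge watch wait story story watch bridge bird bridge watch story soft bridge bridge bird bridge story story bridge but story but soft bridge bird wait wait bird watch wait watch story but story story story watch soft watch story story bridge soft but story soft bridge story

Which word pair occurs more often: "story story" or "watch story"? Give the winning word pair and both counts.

"story story" (5 vs 3)

"story story": 5 occurrences
"watch story": 3 occurrences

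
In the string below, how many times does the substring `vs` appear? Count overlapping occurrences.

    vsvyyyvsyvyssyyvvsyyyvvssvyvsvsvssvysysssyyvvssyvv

8

Sliding a length-2 window over the 50 characters (49 positions):
  position 1–2: vs
  position 7–8: vs
  position 17–18: vs
  position 23–24: vs
  position 28–29: vs
  position 30–31: vs
  position 32–33: vs
  position 45–46: vs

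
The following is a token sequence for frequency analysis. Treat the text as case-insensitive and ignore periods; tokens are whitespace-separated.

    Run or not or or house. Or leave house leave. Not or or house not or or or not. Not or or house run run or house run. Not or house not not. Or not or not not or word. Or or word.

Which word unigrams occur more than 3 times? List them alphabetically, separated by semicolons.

house; not; or; run

Unigram counts meeting the condition (more than 3 times):
  house: 6
  not: 11
  or: 18
  run: 4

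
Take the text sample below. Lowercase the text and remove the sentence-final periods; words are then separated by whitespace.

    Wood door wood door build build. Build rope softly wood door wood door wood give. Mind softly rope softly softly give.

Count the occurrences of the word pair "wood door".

Scanning the 20 overlapping bigram windows for "wood door":
  position 1–2: wood door
  position 3–4: wood door
  position 10–11: wood door
  position 12–13: wood door

4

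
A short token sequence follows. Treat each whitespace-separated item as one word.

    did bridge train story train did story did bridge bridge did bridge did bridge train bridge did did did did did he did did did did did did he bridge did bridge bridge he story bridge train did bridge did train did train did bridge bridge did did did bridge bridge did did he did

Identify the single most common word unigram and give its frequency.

"did", 27 times

Unigram frequencies (highest first):
  did: 27
  bridge: 15
  train: 6
  he: 4
  story: 3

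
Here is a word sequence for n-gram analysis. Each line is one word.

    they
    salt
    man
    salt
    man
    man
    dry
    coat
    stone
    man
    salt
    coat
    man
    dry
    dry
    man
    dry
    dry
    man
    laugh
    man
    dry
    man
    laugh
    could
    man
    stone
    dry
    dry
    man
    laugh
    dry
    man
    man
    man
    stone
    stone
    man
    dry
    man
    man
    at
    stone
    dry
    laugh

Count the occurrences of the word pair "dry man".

Scanning the 44 overlapping bigram windows for "dry man":
  position 15–16: dry man
  position 18–19: dry man
  position 22–23: dry man
  position 29–30: dry man
  position 32–33: dry man
  position 39–40: dry man

6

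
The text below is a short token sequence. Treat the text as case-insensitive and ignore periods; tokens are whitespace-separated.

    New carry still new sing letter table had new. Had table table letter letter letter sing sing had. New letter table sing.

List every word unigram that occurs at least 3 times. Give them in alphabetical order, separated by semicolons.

had; letter; new; sing; table

Unigram counts meeting the condition (at least 3 times):
  had: 3
  letter: 5
  new: 4
  sing: 4
  table: 4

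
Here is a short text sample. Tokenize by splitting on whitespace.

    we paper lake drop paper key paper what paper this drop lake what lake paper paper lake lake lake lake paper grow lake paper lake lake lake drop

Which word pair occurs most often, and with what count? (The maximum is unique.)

Bigram frequencies (highest first):
  lake lake: 5
  paper lake: 3
  lake paper: 3
  lake drop: 2
  we paper: 1
  drop paper: 1
  … (12 more, each ≤ 1)

"lake lake", 5 times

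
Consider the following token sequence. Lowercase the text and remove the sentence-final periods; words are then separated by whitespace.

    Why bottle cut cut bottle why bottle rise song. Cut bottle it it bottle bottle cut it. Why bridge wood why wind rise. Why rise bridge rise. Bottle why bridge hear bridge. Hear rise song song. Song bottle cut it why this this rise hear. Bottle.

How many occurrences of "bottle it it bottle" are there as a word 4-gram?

Scanning the 43 overlapping 4-gram windows for "bottle it it bottle":
  position 11–14: bottle it it bottle

1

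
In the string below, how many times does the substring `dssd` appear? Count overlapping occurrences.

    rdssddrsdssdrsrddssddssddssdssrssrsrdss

Sliding a length-4 window over the 39 characters (36 positions):
  position 2–5: dssd
  position 9–12: dssd
  position 17–20: dssd
  position 21–24: dssd
  position 25–28: dssd

5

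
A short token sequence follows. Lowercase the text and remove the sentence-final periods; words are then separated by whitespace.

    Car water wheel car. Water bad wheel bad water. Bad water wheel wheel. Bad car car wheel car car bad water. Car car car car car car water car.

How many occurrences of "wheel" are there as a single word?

Scanning the 29 tokens for "wheel":
  position 3: wheel
  position 7: wheel
  position 12: wheel
  position 13: wheel
  position 17: wheel

5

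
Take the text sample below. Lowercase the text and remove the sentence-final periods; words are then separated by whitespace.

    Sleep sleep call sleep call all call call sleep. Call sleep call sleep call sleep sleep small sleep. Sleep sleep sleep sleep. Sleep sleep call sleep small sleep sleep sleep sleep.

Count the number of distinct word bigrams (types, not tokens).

8

31 tokens → 30 bigram windows in total.
Repeated bigrams (each contributes count−1 duplicates):
  sleep sleep: 11
  call sleep: 6
  sleep call: 6
  sleep small: 2
  small sleep: 2
22 duplicate windows → 30 − 22 = 8 distinct.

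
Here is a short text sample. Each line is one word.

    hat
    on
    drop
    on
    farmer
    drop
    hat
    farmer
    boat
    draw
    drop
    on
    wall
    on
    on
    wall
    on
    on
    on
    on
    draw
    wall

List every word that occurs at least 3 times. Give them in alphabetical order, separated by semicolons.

drop; on; wall

Unigram counts meeting the condition (at least 3 times):
  drop: 3
  on: 9
  wall: 3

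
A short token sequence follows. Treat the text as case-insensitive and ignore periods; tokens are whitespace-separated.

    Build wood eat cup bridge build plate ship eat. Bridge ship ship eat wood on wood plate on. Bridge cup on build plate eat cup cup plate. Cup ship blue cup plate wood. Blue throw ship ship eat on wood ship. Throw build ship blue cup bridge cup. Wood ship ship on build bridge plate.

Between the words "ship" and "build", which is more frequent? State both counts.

"ship" (10 vs 5)

"ship": 10 occurrences
"build": 5 occurrences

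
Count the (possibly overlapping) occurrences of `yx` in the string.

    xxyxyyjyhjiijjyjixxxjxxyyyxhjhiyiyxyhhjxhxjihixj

3

Sliding a length-2 window over the 48 characters (47 positions):
  position 3–4: yx
  position 26–27: yx
  position 34–35: yx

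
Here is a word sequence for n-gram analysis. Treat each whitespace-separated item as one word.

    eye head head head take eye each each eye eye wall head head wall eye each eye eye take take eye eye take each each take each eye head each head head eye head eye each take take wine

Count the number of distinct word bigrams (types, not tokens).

39 tokens → 38 bigram windows in total.
Repeated bigrams (each contributes count−1 duplicates):
  head head: 4
  each eye: 3
  eye each: 3
  eye eye: 3
  eye head: 3
  each each: 2
  each take: 2
  eye take: 2
  … (4 more repeated)
18 duplicate windows → 38 − 18 = 20 distinct.

20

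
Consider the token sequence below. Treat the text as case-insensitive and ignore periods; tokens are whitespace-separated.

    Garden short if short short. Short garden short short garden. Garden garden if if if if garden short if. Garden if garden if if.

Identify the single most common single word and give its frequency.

"if", 9 times

Unigram frequencies (highest first):
  if: 9
  garden: 8
  short: 7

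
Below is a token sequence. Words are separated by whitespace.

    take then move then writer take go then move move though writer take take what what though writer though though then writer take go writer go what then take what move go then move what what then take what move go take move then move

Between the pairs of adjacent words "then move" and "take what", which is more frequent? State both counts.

"then move" (4 vs 3)

"then move": 4 occurrences
"take what": 3 occurrences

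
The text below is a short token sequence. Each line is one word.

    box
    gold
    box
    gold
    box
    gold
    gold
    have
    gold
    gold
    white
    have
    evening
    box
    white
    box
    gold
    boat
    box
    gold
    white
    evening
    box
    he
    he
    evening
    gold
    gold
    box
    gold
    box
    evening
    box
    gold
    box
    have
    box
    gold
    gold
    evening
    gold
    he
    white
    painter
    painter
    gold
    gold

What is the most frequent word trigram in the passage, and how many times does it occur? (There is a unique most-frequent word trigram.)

Trigram frequencies (highest first):
  box gold box: 4
  gold box gold: 3
  box gold gold: 2
  gold gold have: 1
  gold have gold: 1
  have gold gold: 1
  … (33 more, each ≤ 1)

"box gold box", 4 times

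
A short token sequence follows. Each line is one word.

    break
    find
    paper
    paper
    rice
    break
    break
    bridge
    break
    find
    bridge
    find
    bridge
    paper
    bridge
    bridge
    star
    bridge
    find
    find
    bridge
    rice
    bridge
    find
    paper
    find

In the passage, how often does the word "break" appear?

Scanning the 26 tokens for "break":
  position 1: break
  position 6: break
  position 7: break
  position 9: break

4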